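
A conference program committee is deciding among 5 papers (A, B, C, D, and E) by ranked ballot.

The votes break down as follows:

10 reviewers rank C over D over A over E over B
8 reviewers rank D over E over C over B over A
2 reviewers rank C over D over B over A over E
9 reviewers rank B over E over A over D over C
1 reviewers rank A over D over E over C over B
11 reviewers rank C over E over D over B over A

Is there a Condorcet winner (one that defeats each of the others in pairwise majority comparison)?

Head-to-head results (41 voters total):
A vs B: B wins 30–11.
A vs C: C wins 31–10.
A vs D: D wins 31–10.
A vs E: E wins 28–13.
B vs C: C wins 32–9.
B vs D: D wins 32–9.
B vs E: E wins 30–11.
C vs D: C wins 23–18.
C vs E: C wins 23–18.
D vs E: D wins 21–20.
C beats each rival — A (31–10), B (32–9), D (23–18), E (23–18) — so C is the Condorcet winner.

Yes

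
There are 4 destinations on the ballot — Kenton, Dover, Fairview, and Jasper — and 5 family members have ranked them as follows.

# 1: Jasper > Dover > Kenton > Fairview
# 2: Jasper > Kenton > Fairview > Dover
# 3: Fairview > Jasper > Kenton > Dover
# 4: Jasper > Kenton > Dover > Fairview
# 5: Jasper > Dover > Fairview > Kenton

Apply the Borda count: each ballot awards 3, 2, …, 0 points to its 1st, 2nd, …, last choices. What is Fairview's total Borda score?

5

Borda scores:
  Kenton: 1 + 2 + 1 + 2 + 0 = 6
  Dover: 2 + 0 + 0 + 1 + 2 = 5
  Fairview: 0 + 1 + 3 + 0 + 1 = 5
  Jasper: 3 + 3 + 2 + 3 + 3 = 14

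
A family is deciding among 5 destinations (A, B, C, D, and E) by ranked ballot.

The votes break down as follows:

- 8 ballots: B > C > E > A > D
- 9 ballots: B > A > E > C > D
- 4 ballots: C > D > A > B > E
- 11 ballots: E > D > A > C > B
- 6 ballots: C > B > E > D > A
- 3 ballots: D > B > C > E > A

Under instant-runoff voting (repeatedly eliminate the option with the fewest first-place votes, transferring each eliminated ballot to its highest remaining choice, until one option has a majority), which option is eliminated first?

A

Round 1: B 17, E 11, C 10, D 3, A 0. A has the fewest and is eliminated.
Round 2: B 17, E 11, C 10, D 3. D has the fewest and is eliminated.
Round 3: B 20, E 11, C 10. C has the fewest and is eliminated.
Round 4: B 30, E 11. B has a majority.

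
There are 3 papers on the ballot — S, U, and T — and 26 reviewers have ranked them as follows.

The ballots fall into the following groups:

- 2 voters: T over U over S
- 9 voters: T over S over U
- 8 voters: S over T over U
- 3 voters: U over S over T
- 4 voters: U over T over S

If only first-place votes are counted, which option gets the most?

T

First-place vote totals:
  S: 8
  U: 7
  T: 11
T has the most first-place votes.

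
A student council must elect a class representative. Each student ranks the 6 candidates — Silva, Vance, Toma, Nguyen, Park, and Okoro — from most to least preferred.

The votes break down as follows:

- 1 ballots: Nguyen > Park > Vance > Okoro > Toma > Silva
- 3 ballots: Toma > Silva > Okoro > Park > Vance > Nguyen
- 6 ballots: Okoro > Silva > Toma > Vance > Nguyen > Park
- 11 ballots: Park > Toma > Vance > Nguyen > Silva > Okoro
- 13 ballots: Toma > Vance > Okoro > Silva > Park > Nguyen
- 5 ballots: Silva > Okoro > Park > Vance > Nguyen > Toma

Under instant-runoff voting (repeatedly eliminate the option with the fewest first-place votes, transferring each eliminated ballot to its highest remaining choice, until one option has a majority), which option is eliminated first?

Vance

Round 1: Toma 16, Park 11, Okoro 6, Silva 5, Nguyen 1, Vance 0. Vance has the fewest and is eliminated.
Round 2: Toma 16, Park 11, Okoro 6, Silva 5, Nguyen 1. Nguyen has the fewest and is eliminated.
Round 3: Toma 16, Park 12, Okoro 6, Silva 5. Silva has the fewest and is eliminated.
Round 4: Toma 16, Park 12, Okoro 11. Okoro has the fewest and is eliminated.
Round 5: Toma 22, Park 17. Toma has a majority.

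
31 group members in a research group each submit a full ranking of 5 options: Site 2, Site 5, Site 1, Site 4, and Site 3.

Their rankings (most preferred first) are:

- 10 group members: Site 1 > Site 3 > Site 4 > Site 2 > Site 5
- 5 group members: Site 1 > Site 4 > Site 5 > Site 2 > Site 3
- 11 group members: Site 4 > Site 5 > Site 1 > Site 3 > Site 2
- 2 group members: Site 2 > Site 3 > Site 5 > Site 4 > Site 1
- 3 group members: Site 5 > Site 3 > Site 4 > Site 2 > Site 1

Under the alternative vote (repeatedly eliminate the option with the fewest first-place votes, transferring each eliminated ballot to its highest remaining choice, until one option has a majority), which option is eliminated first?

Round 1: Site 1 15, Site 4 11, Site 5 3, Site 2 2, Site 3 0. Site 3 has the fewest and is eliminated.
Round 2: Site 1 15, Site 4 11, Site 5 3, Site 2 2. Site 2 has the fewest and is eliminated.
Round 3: Site 1 15, Site 4 11, Site 5 5. Site 5 has the fewest and is eliminated.
Round 4: Site 4 16, Site 1 15. Site 4 has a majority.

Site 3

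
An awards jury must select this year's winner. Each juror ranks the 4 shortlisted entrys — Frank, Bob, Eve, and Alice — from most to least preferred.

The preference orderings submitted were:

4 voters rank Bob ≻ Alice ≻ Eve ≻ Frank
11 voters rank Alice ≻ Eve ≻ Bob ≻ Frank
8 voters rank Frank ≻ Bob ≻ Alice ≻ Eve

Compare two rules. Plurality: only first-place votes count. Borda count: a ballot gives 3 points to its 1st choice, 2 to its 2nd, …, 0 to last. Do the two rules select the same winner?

Plurality first-place counts: Frank 8, Bob 4, Eve 0, Alice 11 → Alice.
Borda totals: Frank 24, Bob 39, Eve 26, Alice 49 → Alice.
The two rules agree on Alice.

Yes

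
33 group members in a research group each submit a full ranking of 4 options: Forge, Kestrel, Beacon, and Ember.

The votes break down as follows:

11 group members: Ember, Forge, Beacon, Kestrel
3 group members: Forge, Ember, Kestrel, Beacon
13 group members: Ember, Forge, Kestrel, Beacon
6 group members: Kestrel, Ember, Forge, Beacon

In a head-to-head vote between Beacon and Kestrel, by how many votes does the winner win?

Ballots ranking Beacon above Kestrel: 11.
Ballots ranking Kestrel above Beacon: 3+13+6 = 22.
Kestrel wins 22–11, a margin of 11.

11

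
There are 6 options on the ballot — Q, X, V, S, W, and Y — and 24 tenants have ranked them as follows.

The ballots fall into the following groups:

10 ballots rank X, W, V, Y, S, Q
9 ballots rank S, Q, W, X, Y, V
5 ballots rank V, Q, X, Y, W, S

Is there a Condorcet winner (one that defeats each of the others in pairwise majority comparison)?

Head-to-head results (24 voters total):
Q vs X: Q wins 14–10.
Q vs V: V wins 15–9.
Q vs S: S wins 19–5.
Q vs W: Q wins 14–10.
Q vs Y: Q wins 14–10.
X vs V: X wins 19–5.
X vs S: X wins 15–9.
X vs W: X wins 15–9.
X vs Y: X wins 24–0.
V vs S: V wins 15–9.
V vs W: W wins 19–5.
V vs Y: V wins 15–9.
S vs W: W wins 15–9.
S vs Y: Y wins 15–9.
W vs Y: W wins 19–5.
No candidate beats all others: Q beats X beats V beats Q, a majority cycle.

No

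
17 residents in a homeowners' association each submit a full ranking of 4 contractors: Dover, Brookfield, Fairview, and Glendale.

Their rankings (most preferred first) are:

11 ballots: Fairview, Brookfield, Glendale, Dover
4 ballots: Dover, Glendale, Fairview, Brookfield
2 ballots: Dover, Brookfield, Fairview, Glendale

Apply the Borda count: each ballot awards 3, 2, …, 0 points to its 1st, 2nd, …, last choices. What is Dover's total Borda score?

18

Borda scores:
  Dover: 11·0 + 4·3 + 2·3 = 18
  Brookfield: 11·2 + 4·0 + 2·2 = 26
  Fairview: 11·3 + 4·1 + 2·1 = 39
  Glendale: 11·1 + 4·2 + 2·0 = 19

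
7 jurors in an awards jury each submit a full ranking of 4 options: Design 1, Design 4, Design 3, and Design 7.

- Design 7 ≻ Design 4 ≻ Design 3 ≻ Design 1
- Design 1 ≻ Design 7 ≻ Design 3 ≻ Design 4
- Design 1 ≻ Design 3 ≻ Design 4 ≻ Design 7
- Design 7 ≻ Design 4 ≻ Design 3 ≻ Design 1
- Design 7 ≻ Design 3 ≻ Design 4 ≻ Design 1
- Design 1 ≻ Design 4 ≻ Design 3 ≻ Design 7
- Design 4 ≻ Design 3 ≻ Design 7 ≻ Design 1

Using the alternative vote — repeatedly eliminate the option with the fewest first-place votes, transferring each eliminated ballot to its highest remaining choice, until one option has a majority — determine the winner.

Round 1: Design 1 3, Design 7 3, Design 4 1, Design 3 0. Design 3 has the fewest and is eliminated.
Round 2: Design 1 3, Design 7 3, Design 4 1. Design 4 has the fewest and is eliminated.
Round 3: Design 7 4, Design 1 3. Design 7 has a majority.

Design 7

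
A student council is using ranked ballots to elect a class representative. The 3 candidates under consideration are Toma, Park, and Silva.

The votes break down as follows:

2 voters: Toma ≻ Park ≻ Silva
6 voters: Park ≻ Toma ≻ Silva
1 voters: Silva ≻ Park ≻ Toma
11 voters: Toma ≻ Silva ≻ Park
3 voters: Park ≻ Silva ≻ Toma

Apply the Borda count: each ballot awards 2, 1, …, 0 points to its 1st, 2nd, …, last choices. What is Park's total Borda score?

Borda scores:
  Toma: 2·2 + 6·1 + 0 + 11·2 + 3·0 = 32
  Park: 2·1 + 6·2 + 1 + 11·0 + 3·2 = 21
  Silva: 2·0 + 6·0 + 2 + 11·1 + 3·1 = 16

21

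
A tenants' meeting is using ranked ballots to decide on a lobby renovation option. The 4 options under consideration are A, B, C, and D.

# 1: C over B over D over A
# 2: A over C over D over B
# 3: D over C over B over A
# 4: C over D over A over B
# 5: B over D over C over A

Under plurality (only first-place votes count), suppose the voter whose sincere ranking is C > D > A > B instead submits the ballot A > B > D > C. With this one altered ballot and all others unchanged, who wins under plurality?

A

First-place totals with the altered ballot: A 2, B 1, C 1, D 1.
The switch changes the winner from C to A.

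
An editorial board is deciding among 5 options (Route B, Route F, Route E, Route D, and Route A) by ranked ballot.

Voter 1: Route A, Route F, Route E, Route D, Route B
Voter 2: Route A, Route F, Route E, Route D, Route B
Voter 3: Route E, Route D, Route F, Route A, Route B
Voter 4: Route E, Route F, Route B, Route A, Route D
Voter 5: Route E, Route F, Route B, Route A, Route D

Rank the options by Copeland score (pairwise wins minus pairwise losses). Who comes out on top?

Pairwise results:
  Route B vs Route F: Route F wins 5–0.
  Route B vs Route E: Route E wins 5–0.
  Route B vs Route D: Route D wins 3–2.
  Route B vs Route A: Route A wins 3–2.
  Route F vs Route E: Route E wins 3–2.
  Route F vs Route D: Route F wins 4–1.
  Route F vs Route A: Route F wins 3–2.
  Route E vs Route D: Route E wins 5–0.
  Route E vs Route A: Route E wins 3–2.
  Route D vs Route A: Route A wins 4–1.
Copeland scores (wins − losses):
  Route B: 0 − 4 = -4
  Route F: 3 − 1 = 2
  Route E: 4 − 0 = 4
  Route D: 1 − 3 = -2
  Route A: 2 − 2 = 0
Route E has the best Copeland score.

Route E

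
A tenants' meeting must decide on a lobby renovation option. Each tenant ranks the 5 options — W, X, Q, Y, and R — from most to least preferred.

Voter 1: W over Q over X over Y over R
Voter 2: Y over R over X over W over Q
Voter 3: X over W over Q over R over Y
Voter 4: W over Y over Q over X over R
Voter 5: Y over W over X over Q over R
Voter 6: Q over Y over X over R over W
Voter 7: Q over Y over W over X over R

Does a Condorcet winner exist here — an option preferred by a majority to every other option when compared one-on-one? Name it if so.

Head-to-head results (7 voters total):
W vs X: W wins 4–3.
W vs Q: W wins 5–2.
W vs Y: Y wins 4–3.
W vs R: W wins 5–2.
X vs Q: Q wins 4–3.
X vs Y: Y wins 5–2.
X vs R: X wins 6–1.
Q vs Y: Q wins 4–3.
Q vs R: Q wins 6–1.
Y vs R: Y wins 6–1.
No candidate beats all others: W beats Q beats Y beats W, a majority cycle.

None — there is no Condorcet winner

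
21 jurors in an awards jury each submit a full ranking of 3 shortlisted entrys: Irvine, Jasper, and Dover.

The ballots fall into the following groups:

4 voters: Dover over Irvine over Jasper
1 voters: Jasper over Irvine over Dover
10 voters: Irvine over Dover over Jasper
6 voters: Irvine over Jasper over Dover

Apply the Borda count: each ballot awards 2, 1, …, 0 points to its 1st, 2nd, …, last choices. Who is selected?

Borda scores:
  Irvine: 4·1 + 1 + 10·2 + 6·2 = 37
  Jasper: 4·0 + 2 + 10·0 + 6·1 = 8
  Dover: 4·2 + 0 + 10·1 + 6·0 = 18
Irvine has the highest total.

Irvine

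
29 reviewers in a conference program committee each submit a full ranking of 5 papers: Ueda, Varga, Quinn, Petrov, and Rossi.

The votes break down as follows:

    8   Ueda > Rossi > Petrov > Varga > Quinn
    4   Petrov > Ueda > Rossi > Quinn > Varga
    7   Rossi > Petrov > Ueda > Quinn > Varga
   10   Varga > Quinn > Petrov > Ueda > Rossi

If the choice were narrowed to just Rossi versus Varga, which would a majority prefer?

Ballots ranking Rossi above Varga: 8+4+7 = 19.
Ballots ranking Varga above Rossi: 10.
Rossi wins the head-to-head, 19–10.

Rossi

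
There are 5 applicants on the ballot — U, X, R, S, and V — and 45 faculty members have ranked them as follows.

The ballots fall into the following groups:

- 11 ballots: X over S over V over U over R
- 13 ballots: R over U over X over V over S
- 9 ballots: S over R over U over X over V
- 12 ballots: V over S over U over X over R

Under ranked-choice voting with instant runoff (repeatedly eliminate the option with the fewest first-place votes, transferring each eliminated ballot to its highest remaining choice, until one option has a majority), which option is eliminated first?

Round 1: R 13, V 12, X 11, S 9, U 0. U has the fewest and is eliminated.
Round 2: R 13, V 12, X 11, S 9. S has the fewest and is eliminated.
Round 3: R 22, V 12, X 11. X has the fewest and is eliminated.
Round 4: V 23, R 22. V has a majority.

U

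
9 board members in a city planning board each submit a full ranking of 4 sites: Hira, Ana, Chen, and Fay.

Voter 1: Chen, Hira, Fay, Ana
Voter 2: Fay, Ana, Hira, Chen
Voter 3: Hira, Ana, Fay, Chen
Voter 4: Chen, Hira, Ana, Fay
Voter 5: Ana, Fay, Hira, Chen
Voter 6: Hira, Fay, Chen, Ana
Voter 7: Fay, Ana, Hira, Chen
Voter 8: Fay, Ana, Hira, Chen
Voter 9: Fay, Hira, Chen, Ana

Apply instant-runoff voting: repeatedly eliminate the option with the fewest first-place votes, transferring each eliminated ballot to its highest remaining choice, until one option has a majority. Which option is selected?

Round 1: Fay 4, Hira 2, Chen 2, Ana 1. Ana has the fewest and is eliminated.
Round 2: Fay 5, Hira 2, Chen 2. Fay has a majority.

Fay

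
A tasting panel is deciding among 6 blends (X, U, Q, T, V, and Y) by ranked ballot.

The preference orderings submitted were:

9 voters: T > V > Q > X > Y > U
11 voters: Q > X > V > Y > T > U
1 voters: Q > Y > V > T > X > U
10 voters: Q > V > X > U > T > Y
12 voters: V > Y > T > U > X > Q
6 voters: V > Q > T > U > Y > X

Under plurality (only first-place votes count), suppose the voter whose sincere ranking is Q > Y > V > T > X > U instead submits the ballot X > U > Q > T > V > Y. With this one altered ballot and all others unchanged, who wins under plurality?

First-place totals with the altered ballot: X 1, U 0, Q 21, T 9, V 18, Y 0.
The winner is unchanged: still Q.

Q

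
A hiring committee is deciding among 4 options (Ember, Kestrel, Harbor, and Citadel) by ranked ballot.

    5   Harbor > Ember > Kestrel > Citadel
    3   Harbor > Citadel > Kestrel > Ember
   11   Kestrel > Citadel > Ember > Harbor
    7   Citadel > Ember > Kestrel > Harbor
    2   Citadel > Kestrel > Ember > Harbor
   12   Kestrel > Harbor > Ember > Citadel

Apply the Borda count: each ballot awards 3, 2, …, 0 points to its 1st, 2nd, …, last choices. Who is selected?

Borda scores:
  Ember: 5·2 + 3·0 + 11·1 + 7·2 + 2·1 + 12·1 = 49
  Kestrel: 5·1 + 3·1 + 11·3 + 7·1 + 2·2 + 12·3 = 88
  Harbor: 5·3 + 3·3 + 11·0 + 7·0 + 2·0 + 12·2 = 48
  Citadel: 5·0 + 3·2 + 11·2 + 7·3 + 2·3 + 12·0 = 55
Kestrel has the highest total.

Kestrel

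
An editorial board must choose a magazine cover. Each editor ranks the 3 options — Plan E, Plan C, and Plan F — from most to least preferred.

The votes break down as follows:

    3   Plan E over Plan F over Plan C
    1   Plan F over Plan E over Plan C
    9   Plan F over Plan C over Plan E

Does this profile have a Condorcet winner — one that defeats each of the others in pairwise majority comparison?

Head-to-head results (13 voters total):
Plan E vs Plan C: Plan C wins 9–4.
Plan E vs Plan F: Plan F wins 10–3.
Plan C vs Plan F: Plan F wins 13–0.
Plan F beats each rival — Plan E (10–3), Plan C (13–0) — so Plan F is the Condorcet winner.

Yes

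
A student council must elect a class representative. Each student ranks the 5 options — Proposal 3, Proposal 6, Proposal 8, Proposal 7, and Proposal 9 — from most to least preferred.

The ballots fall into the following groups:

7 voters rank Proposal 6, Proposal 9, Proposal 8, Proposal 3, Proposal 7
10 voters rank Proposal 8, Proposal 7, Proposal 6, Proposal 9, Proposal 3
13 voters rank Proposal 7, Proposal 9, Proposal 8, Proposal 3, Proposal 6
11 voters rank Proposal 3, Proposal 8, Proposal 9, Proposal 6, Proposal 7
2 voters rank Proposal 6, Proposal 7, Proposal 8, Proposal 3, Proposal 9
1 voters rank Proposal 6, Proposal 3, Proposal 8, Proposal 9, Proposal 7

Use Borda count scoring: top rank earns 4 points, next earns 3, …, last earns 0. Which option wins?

Borda scores:
  Proposal 3: 7·1 + 10·0 + 13·1 + 11·4 + 2·1 + 3 = 69
  Proposal 6: 7·4 + 10·2 + 13·0 + 11·1 + 2·4 + 4 = 71
  Proposal 8: 7·2 + 10·4 + 13·2 + 11·3 + 2·2 + 2 = 119
  Proposal 7: 7·0 + 10·3 + 13·4 + 11·0 + 2·3 + 0 = 88
  Proposal 9: 7·3 + 10·1 + 13·3 + 11·2 + 2·0 + 1 = 93
Proposal 8 has the highest total.

Proposal 8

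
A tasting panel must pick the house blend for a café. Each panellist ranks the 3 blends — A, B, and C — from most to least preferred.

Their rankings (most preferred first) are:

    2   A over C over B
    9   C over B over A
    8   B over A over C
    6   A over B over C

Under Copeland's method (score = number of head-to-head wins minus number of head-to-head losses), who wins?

B

Pairwise results:
  A vs B: B wins 17–8.
  A vs C: A wins 16–9.
  B vs C: B wins 14–11.
Copeland scores (wins − losses):
  A: 1 − 1 = 0
  B: 2 − 0 = 2
  C: 0 − 2 = -2
B has the best Copeland score.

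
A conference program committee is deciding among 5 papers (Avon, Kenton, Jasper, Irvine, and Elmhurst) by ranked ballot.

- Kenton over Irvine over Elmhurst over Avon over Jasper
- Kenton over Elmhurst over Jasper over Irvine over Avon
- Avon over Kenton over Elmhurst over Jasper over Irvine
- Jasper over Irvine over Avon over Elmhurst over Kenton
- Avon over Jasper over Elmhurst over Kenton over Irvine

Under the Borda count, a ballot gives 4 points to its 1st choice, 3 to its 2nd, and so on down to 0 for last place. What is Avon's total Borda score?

11

Borda scores:
  Avon: 1 + 0 + 4 + 2 + 4 = 11
  Kenton: 4 + 4 + 3 + 0 + 1 = 12
  Jasper: 0 + 2 + 1 + 4 + 3 = 10
  Irvine: 3 + 1 + 0 + 3 + 0 = 7
  Elmhurst: 2 + 3 + 2 + 1 + 2 = 10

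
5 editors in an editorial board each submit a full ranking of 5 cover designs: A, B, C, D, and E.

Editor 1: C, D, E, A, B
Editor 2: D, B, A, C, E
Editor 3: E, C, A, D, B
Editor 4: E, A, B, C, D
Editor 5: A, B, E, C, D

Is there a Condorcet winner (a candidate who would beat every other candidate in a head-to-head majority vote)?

Head-to-head results (5 voters total):
A vs B: A wins 4–1.
A vs C: A wins 3–2.
A vs D: A wins 3–2.
A vs E: E wins 3–2.
B vs C: B wins 3–2.
B vs D: D wins 3–2.
B vs E: E wins 3–2.
C vs D: C wins 4–1.
C vs E: E wins 3–2.
D vs E: E wins 3–2.
E beats each rival — A (3–2), B (3–2), C (3–2), D (3–2) — so E is the Condorcet winner.

Yes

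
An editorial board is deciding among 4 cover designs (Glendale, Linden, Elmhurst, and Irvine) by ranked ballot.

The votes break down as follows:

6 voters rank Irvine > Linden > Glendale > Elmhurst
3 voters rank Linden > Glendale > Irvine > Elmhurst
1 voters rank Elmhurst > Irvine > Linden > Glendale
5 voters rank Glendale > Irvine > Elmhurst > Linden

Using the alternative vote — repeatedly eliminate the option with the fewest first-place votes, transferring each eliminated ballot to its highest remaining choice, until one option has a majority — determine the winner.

Glendale

Round 1: Irvine 6, Glendale 5, Linden 3, Elmhurst 1. Elmhurst has the fewest and is eliminated.
Round 2: Irvine 7, Glendale 5, Linden 3. Linden has the fewest and is eliminated.
Round 3: Glendale 8, Irvine 7. Glendale has a majority.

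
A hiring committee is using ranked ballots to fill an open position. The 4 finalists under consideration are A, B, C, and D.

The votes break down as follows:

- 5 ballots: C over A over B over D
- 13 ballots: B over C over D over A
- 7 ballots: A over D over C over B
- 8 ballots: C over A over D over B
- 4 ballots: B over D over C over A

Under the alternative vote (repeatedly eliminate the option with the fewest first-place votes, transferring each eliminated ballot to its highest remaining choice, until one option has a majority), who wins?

C

Round 1: B 17, C 13, A 7, D 0. D has the fewest and is eliminated.
Round 2: B 17, C 13, A 7. A has the fewest and is eliminated.
Round 3: C 20, B 17. C has a majority.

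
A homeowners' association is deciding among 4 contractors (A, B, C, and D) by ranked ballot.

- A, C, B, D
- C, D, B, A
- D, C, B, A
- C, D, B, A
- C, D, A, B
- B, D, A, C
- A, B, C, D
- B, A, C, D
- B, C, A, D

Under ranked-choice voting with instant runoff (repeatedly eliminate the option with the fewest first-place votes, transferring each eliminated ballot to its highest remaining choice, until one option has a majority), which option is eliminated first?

Round 1: B 3, C 3, A 2, D 1. D has the fewest and is eliminated.
Round 2: C 4, B 3, A 2. A has the fewest and is eliminated.
Round 3: C 5, B 4. C has a majority.

D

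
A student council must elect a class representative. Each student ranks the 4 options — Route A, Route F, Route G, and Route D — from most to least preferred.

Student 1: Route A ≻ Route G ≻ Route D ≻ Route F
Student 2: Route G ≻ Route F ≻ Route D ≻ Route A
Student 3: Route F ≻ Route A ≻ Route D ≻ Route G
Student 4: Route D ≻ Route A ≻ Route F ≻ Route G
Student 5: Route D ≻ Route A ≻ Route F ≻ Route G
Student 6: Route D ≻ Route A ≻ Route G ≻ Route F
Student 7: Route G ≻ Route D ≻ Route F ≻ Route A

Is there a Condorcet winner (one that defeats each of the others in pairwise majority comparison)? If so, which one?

Head-to-head results (7 voters total):
Route A vs Route F: Route A wins 4–3.
Route A vs Route G: Route A wins 5–2.
Route A vs Route D: Route D wins 5–2.
Route F vs Route G: Route G wins 4–3.
Route F vs Route D: Route D wins 5–2.
Route G vs Route D: Route D wins 4–3.
Route D beats each rival — Route A (5–2), Route F (5–2), Route G (4–3) — so Route D is the Condorcet winner.

Route D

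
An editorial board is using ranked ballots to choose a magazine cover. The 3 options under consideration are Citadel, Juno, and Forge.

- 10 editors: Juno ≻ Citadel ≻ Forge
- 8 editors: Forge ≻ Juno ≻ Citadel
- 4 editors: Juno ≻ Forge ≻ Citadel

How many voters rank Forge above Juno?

8

Ballots ranking Forge above Juno: 8.
Ballots ranking Juno above Forge: 10+4 = 14.
So 8 of 22 voters prefer Forge to Juno.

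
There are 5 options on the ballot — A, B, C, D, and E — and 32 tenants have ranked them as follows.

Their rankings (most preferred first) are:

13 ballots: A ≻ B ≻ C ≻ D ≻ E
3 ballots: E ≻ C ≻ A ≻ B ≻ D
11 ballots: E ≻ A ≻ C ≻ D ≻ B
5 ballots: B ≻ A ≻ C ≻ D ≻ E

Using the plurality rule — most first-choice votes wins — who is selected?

First-place vote totals:
  A: 13
  B: 5
  C: 0
  D: 0
  E: 14
E has the most first-place votes.

E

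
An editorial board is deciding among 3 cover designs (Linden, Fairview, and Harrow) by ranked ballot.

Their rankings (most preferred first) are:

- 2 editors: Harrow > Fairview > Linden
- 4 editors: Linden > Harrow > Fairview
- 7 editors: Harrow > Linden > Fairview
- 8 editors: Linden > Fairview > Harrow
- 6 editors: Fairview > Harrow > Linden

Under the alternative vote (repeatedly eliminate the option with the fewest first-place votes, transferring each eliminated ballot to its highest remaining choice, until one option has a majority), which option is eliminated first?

Fairview

Round 1: Linden 12, Harrow 9, Fairview 6. Fairview has the fewest and is eliminated.
Round 2: Harrow 15, Linden 12. Harrow has a majority.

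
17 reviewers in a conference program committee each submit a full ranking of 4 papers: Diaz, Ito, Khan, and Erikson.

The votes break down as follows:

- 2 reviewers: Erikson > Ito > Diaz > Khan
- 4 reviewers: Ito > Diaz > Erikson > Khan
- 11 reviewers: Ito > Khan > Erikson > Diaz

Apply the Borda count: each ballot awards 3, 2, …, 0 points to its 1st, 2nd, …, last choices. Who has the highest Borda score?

Borda scores:
  Diaz: 2·1 + 4·2 + 11·0 = 10
  Ito: 2·2 + 4·3 + 11·3 = 49
  Khan: 2·0 + 4·0 + 11·2 = 22
  Erikson: 2·3 + 4·1 + 11·1 = 21
Ito has the highest total.

Ito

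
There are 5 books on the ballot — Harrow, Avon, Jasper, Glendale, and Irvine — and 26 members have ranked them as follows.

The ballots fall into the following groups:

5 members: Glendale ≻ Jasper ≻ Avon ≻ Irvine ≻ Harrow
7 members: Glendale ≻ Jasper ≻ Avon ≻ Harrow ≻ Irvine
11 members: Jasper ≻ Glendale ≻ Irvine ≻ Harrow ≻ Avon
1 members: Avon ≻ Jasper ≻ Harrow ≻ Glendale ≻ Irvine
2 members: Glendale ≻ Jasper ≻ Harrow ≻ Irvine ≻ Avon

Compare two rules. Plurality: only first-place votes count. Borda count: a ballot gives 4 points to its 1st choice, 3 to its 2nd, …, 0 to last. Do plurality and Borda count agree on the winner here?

Plurality first-place counts: Harrow 0, Avon 1, Jasper 11, Glendale 14, Irvine 0 → Glendale.
Borda totals: Harrow 24, Avon 28, Jasper 89, Glendale 90, Irvine 29 → Glendale.
The two rules agree on Glendale.

Yes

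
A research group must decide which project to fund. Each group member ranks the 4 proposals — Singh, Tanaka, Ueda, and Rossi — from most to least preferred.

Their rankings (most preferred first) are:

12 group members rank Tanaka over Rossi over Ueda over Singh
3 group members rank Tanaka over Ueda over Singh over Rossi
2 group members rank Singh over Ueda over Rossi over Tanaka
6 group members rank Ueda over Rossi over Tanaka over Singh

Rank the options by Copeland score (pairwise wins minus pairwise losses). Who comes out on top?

Pairwise results:
  Singh vs Tanaka: Tanaka wins 21–2.
  Singh vs Ueda: Ueda wins 21–2.
  Singh vs Rossi: Rossi wins 18–5.
  Tanaka vs Ueda: Tanaka wins 15–8.
  Tanaka vs Rossi: Tanaka wins 15–8.
  Ueda vs Rossi: Rossi wins 12–11.
Copeland scores (wins − losses):
  Singh: 0 − 3 = -3
  Tanaka: 3 − 0 = 3
  Ueda: 1 − 2 = -1
  Rossi: 2 − 1 = 1
Tanaka has the best Copeland score.

Tanaka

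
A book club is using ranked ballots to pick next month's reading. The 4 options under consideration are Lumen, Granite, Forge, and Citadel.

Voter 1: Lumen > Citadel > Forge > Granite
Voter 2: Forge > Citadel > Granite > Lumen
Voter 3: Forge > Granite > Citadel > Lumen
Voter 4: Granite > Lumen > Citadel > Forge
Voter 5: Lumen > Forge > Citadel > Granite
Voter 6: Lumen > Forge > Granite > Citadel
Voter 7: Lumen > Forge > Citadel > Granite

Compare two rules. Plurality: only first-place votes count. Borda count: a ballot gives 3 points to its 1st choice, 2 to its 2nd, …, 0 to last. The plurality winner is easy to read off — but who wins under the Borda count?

Lumen

Plurality first-place counts: Lumen 4, Granite 1, Forge 2, Citadel 0 → Lumen.
Borda totals: Lumen 14, Granite 7, Forge 13, Citadel 8 → Lumen.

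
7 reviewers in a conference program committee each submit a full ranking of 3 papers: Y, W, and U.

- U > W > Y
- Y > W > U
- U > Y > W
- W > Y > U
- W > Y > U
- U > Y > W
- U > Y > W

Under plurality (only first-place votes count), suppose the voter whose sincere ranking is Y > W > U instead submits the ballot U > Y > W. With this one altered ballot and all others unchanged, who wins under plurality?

U

First-place totals with the altered ballot: Y 0, W 2, U 5.
The winner is unchanged: still U.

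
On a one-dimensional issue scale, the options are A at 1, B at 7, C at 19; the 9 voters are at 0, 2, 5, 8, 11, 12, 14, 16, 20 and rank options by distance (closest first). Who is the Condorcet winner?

B

With single-peaked preferences on a line, the Condorcet winner is the candidate closest to the median voter.
The median voter (position 11) is closest to B at 7.
Check: B vs C — voters closer to B: 6 of 9.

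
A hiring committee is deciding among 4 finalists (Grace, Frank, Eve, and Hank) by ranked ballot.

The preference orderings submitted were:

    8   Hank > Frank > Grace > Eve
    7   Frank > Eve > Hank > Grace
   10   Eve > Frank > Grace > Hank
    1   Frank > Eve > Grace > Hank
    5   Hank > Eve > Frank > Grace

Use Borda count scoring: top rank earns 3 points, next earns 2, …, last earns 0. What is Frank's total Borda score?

Borda scores:
  Grace: 8·1 + 7·0 + 10·1 + 1 + 5·0 = 19
  Frank: 8·2 + 7·3 + 10·2 + 3 + 5·1 = 65
  Eve: 8·0 + 7·2 + 10·3 + 2 + 5·2 = 56
  Hank: 8·3 + 7·1 + 10·0 + 0 + 5·3 = 46

65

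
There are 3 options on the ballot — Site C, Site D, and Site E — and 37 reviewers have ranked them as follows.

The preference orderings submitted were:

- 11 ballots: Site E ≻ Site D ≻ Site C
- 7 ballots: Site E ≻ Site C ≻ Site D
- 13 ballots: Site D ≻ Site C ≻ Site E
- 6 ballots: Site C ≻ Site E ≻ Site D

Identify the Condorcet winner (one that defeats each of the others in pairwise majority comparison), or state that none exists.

None — there is no Condorcet winner

Head-to-head results (37 voters total):
Site C vs Site D: Site D wins 24–13.
Site C vs Site E: Site C wins 19–18.
Site D vs Site E: Site E wins 24–13.
No candidate beats all others: Site C beats Site E beats Site D beats Site C, a majority cycle.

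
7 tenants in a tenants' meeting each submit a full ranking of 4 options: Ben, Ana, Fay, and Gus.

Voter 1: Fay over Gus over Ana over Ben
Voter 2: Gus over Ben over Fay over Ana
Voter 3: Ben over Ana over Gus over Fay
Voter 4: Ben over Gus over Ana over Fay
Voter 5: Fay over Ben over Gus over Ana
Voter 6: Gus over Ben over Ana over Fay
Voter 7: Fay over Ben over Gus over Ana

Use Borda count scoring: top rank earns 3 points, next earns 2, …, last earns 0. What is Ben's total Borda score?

14

Borda scores:
  Ben: 0 + 2 + 3 + 3 + 2 + 2 + 2 = 14
  Ana: 1 + 0 + 2 + 1 + 0 + 1 + 0 = 5
  Fay: 3 + 1 + 0 + 0 + 3 + 0 + 3 = 10
  Gus: 2 + 3 + 1 + 2 + 1 + 3 + 1 = 13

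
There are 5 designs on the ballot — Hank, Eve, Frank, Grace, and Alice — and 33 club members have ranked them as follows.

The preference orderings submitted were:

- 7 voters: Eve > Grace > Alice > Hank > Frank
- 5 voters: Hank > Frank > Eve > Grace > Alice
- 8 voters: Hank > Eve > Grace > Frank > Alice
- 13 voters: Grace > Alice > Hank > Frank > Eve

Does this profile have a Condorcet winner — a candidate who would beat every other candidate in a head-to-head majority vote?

Head-to-head results (33 voters total):
Hank vs Eve: Hank wins 26–7.
Hank vs Frank: Hank wins 33–0.
Hank vs Grace: Grace wins 20–13.
Hank vs Alice: Alice wins 20–13.
Eve vs Frank: Frank wins 18–15.
Eve vs Grace: Eve wins 20–13.
Eve vs Alice: Eve wins 20–13.
Frank vs Grace: Grace wins 28–5.
Frank vs Alice: Alice wins 20–13.
Grace vs Alice: Grace wins 33–0.
No candidate beats all others: Hank beats Eve beats Grace beats Hank, a majority cycle.

No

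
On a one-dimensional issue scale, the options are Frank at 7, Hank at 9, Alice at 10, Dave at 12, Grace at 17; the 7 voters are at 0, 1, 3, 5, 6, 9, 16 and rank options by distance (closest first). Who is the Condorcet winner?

Frank

With single-peaked preferences on a line, the Condorcet winner is the candidate closest to the median voter.
The median voter (position 5) is closest to Frank at 7.
Check: Frank vs Dave — voters closer to Frank: 6 of 7.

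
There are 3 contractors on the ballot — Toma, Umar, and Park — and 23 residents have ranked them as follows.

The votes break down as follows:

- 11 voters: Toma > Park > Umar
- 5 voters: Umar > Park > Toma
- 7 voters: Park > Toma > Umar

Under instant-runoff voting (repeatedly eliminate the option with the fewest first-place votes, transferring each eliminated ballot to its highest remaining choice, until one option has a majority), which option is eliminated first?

Round 1: Toma 11, Park 7, Umar 5. Umar has the fewest and is eliminated.
Round 2: Park 12, Toma 11. Park has a majority.

Umar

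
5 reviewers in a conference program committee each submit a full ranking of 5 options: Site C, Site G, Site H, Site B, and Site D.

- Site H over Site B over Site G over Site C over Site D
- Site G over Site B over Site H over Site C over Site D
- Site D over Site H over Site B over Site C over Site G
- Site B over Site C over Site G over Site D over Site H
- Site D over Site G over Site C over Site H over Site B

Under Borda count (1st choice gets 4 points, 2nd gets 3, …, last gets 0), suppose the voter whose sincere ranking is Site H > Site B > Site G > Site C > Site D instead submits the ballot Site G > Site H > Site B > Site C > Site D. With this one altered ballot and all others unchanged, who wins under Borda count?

Site G

Borda totals with the altered ballot: Site C 8, Site G 13, Site H 9, Site B 11, Site D 9.
The switch changes the winner from Site B to Site G.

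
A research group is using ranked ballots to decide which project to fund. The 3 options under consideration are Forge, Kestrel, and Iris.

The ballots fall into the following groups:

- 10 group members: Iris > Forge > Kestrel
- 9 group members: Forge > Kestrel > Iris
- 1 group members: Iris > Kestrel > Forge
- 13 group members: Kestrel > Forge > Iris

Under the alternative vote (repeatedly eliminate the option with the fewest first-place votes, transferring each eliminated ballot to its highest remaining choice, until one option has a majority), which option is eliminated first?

Forge

Round 1: Kestrel 13, Iris 11, Forge 9. Forge has the fewest and is eliminated.
Round 2: Kestrel 22, Iris 11. Kestrel has a majority.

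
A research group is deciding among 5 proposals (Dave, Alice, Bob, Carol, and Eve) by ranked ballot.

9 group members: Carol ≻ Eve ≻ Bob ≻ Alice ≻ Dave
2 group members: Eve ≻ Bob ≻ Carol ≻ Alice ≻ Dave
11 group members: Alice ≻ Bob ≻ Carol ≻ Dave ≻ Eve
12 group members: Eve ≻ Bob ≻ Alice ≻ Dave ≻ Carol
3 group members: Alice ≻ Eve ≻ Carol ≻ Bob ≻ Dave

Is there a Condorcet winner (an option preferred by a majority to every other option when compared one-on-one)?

Head-to-head results (37 voters total):
Dave vs Alice: Alice wins 37–0.
Dave vs Bob: Bob wins 37–0.
Dave vs Carol: Carol wins 25–12.
Dave vs Eve: Eve wins 26–11.
Alice vs Bob: Bob wins 23–14.
Alice vs Carol: Alice wins 26–11.
Alice vs Eve: Eve wins 23–14.
Bob vs Carol: Bob wins 25–12.
Bob vs Eve: Eve wins 26–11.
Carol vs Eve: Carol wins 20–17.
No candidate beats all others: Alice beats Carol beats Eve beats Alice, a majority cycle.

No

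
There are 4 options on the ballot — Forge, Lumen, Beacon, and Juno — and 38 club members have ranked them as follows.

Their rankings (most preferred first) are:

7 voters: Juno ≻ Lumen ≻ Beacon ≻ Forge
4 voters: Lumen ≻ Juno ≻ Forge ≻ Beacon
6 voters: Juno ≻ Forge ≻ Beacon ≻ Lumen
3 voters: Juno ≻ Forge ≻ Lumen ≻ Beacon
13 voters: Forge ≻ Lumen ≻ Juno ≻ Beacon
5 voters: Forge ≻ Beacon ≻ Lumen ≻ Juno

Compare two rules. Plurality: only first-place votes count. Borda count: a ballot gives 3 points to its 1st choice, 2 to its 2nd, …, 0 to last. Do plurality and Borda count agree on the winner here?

Yes

Plurality first-place counts: Forge 18, Lumen 4, Beacon 0, Juno 16 → Forge.
Borda totals: Forge 76, Lumen 60, Beacon 23, Juno 69 → Forge.
The two rules agree on Forge.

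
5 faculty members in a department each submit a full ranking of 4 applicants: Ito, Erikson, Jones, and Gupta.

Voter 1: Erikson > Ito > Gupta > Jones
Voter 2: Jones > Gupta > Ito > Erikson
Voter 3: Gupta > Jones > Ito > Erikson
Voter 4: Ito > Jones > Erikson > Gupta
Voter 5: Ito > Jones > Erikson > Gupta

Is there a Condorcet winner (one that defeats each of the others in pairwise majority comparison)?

Head-to-head results (5 voters total):
Ito vs Erikson: Ito wins 4–1.
Ito vs Jones: Ito wins 3–2.
Ito vs Gupta: Ito wins 3–2.
Erikson vs Jones: Jones wins 4–1.
Erikson vs Gupta: Erikson wins 3–2.
Jones vs Gupta: Jones wins 3–2.
Ito beats each rival — Erikson (4–1), Jones (3–2), Gupta (3–2) — so Ito is the Condorcet winner.

Yes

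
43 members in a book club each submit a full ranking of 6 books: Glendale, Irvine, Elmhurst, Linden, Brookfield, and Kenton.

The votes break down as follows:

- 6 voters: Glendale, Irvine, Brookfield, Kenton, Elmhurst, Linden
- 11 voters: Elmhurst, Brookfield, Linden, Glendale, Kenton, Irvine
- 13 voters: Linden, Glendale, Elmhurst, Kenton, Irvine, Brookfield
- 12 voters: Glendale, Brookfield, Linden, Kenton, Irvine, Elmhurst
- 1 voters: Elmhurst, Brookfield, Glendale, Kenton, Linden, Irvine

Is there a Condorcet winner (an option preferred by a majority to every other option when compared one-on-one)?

No

Head-to-head results (43 voters total):
Glendale vs Irvine: Glendale wins 43–0.
Glendale vs Elmhurst: Glendale wins 31–12.
Glendale vs Linden: Linden wins 24–19.
Glendale vs Brookfield: Glendale wins 31–12.
Glendale vs Kenton: Glendale wins 43–0.
Irvine vs Elmhurst: Elmhurst wins 25–18.
Irvine vs Linden: Linden wins 37–6.
Irvine vs Brookfield: Brookfield wins 24–19.
Irvine vs Kenton: Kenton wins 37–6.
Elmhurst vs Linden: Linden wins 25–18.
Elmhurst vs Brookfield: Elmhurst wins 25–18.
Elmhurst vs Kenton: Elmhurst wins 25–18.
Linden vs Brookfield: Brookfield wins 30–13.
Linden vs Kenton: Linden wins 36–7.
Brookfield vs Kenton: Brookfield wins 30–13.
No candidate beats all others: Glendale beats Brookfield beats Linden beats Glendale, a majority cycle.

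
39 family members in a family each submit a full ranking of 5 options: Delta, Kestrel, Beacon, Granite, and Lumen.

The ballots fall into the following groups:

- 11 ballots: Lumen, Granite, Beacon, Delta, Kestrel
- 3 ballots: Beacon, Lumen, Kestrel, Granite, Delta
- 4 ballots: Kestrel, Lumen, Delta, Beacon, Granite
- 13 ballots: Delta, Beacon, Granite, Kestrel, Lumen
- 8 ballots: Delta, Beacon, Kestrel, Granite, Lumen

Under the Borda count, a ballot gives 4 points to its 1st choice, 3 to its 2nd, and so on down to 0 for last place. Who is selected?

Delta

Borda scores:
  Delta: 11·1 + 3·0 + 4·2 + 13·4 + 8·4 = 103
  Kestrel: 11·0 + 3·2 + 4·4 + 13·1 + 8·2 = 51
  Beacon: 11·2 + 3·4 + 4·1 + 13·3 + 8·3 = 101
  Granite: 11·3 + 3·1 + 4·0 + 13·2 + 8·1 = 70
  Lumen: 11·4 + 3·3 + 4·3 + 13·0 + 8·0 = 65
Delta has the highest total.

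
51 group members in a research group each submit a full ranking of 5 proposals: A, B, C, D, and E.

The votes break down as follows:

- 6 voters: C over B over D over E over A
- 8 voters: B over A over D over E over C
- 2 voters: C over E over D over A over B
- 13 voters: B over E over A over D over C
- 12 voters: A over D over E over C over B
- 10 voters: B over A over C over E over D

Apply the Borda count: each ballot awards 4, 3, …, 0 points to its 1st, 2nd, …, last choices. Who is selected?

B

Borda scores:
  A: 6·0 + 8·3 + 2·1 + 13·2 + 12·4 + 10·3 = 130
  B: 6·3 + 8·4 + 2·0 + 13·4 + 12·0 + 10·4 = 142
  C: 6·4 + 8·0 + 2·4 + 13·0 + 12·1 + 10·2 = 64
  D: 6·2 + 8·2 + 2·2 + 13·1 + 12·3 + 10·0 = 81
  E: 6·1 + 8·1 + 2·3 + 13·3 + 12·2 + 10·1 = 93
B has the highest total.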